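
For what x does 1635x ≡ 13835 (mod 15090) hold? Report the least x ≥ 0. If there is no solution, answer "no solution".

no solution

gcd(1635, 15090):
15090 = 9·1635 + 375
1635 = 4·375 + 135
375 = 2·135 + 105
135 = 1·105 + 30
105 = 3·30 + 15
30 = 2·15 + 0
gcd = 15, but 15 ∤ 13835, so the congruence has no solution.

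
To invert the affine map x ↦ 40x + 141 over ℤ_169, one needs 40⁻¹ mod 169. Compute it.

131

Apply the Euclidean algorithm to 169 and 40:
169 = 4×40 + 9
40 = 4×9 + 4
9 = 2×4 + 1
4 = 4×1 + 0
The gcd is 1. Working backward:
1 = 9 − 2·4
1 = −2·40 + 9·9
1 = 9·169 − 38·40
So 40·(-38) ≡ 1 (mod 169), and -38 ≡ 131 (mod 169).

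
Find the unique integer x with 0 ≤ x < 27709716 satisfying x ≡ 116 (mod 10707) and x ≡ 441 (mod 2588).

19133525

Write x = 116 + 10707·k. Then 10707·k ≡ 441 − 116 ≡ 325 (mod 2588).
Need 10707⁻¹ mod 2588. Extended Euclid on (2588, 355):
2588 = 7*355 + 103
355 = 3*103 + 46
103 = 2*46 + 11
46 = 4*11 + 2
11 = 5*2 + 1
2 = 2*1 + 0
Back-substitute:
1 = 11 − 5·2
1 = −5·46 + 21·11
1 = 21·103 − 47·46
1 = −47·355 + 162·103
1 = 162·2588 − 1181·355
10707⁻¹ ≡ 1407 (mod 2588), so k ≡ 1407·325 ≡ 1787 (mod 2588).
x = 116 + 10707·1787 = 19133525.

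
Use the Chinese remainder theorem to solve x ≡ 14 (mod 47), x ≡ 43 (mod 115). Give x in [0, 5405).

Write x = 14 + 47·k. Then 47·k ≡ 43 − 14 ≡ 29 (mod 115).
Need 47⁻¹ mod 115. Extended Euclid on (115, 47):
115 = 2*47 + 21
47 = 2*21 + 5
21 = 4*5 + 1
5 = 5*1 + 0
Back-substitute:
1 = 21 − 4·5
1 = −4·47 + 9·21
1 = 9·115 − 22·47
47⁻¹ ≡ 93 (mod 115), so k ≡ 93·29 ≡ 52 (mod 115).
x = 14 + 47·52 = 2458.

2458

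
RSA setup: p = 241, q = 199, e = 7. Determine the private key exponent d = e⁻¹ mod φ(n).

φ(n) = (p−1)(q−1) = 240·198 = 47520.
Need d with 7·d ≡ 1 (mod 47520). Apply the extended Euclidean algorithm:
47520 = 6788·7 + 4
7 = 1·4 + 3
4 = 1·3 + 1
3 = 3·1 + 0
Back-substitute:
1 = 4 − 3
1 = −7 + 2·4
1 = 2·47520 − 13577·7
So 7·(-13577) ≡ 1 (mod 47520), hence d ≡ -13577 ≡ 33943 (mod 47520).

33943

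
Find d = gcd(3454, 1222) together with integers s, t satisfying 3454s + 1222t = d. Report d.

2

Euclidean algorithm:
3454 = 2*1222 + 1010
1222 = 1*1010 + 212
1010 = 4*212 + 162
212 = 1*162 + 50
162 = 3*50 + 12
50 = 4*12 + 2
12 = 6*2 + 0
gcd(3454, 1222) = 2.
Express as a combination:
2 = 50 − 4·12
2 = −4·162 + 13·50
2 = 13·212 − 17·162
2 = −17·1010 + 81·212
2 = 81·1222 − 98·1010
2 = −98·3454 + 277·1222
So 2 = (-98)·3454 + (277)·1222.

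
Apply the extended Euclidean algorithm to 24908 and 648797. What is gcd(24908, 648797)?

1

Repeated division:
648797 = 26*24908 + 1189
24908 = 20*1189 + 1128
1189 = 1*1128 + 61
1128 = 18*61 + 30
61 = 2*30 + 1
30 = 30*1 + 0
gcd(24908, 648797) = 1.
Back-substituting:
1 = 61 − 2·30
1 = −2·1128 + 37·61
1 = 37·1189 − 39·1128
1 = −39·24908 + 817·1189
1 = 817·648797 − 21281·24908
So 1 = (817)·648797 + (-21281)·24908.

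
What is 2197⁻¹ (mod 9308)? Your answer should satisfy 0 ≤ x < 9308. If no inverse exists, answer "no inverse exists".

Euclidean algorithm on 9308, 2197:
9308 = 4*2197 + 520
2197 = 4*520 + 117
520 = 4*117 + 52
117 = 2*52 + 13
52 = 4*13 + 0
Since gcd = 13 > 1, 2197 is not a unit mod 9308.

no inverse exists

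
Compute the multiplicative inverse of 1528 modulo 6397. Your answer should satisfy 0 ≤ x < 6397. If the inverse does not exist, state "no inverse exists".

4534

Apply the Euclidean algorithm to 6397 and 1528:
6397 = 4*1528 + 285
1528 = 5*285 + 103
285 = 2*103 + 79
103 = 1*79 + 24
79 = 3*24 + 7
24 = 3*7 + 3
7 = 2*3 + 1
3 = 3*1 + 0
gcd = 1, so the inverse exists. Back-substitute:
1 = 7 − 2·3
1 = −2·24 + 7·7
1 = 7·79 − 23·24
1 = −23·103 + 30·79
1 = 30·285 − 83·103
1 = −83·1528 + 445·285
1 = 445·6397 − 1863·1528
Hence 1528⁻¹ ≡ -1863 ≡ 4534 (mod 6397).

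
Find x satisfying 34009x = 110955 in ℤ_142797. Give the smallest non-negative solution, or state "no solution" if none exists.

First find gcd(34009, 142797):
142797 = 4·34009 + 6761
34009 = 5·6761 + 204
6761 = 33·204 + 29
204 = 7·29 + 1
29 = 29·1 + 0
gcd = 1, so a unique solution mod 142797 exists.
Back-substitute for the Bézout coefficients:
1 = 204 − 7·29
1 = −7·6761 + 232·204
1 = 232·34009 − 1167·6761
1 = −1167·142797 + 4900·34009
So 34009·(4900) ≡ 1 (mod 142797), giving 34009⁻¹ ≡ 4900.
x ≡ 34009⁻¹·110955 ≡ 4900·110955 ≡ 51321 (mod 142797).

51321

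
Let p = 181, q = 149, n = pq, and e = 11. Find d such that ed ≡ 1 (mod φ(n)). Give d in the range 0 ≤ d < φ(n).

φ(n) = (p−1)(q−1) = 180·148 = 26640.
Need d with 11·d ≡ 1 (mod 26640). Apply the extended Euclidean algorithm:
26640 = 2421×11 + 9
11 = 1×9 + 2
9 = 4×2 + 1
2 = 2×1 + 0
Back-substitute:
1 = 9 − 4·2
1 = −4·11 + 5·9
1 = 5·26640 − 12109·11
So 11·(-12109) ≡ 1 (mod 26640), hence d ≡ -12109 ≡ 14531 (mod 26640).

14531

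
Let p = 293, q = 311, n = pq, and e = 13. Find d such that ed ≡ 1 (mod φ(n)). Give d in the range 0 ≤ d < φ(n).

φ(n) = (p−1)(q−1) = 292·310 = 90520.
Need d with 13·d ≡ 1 (mod 90520). Apply the extended Euclidean algorithm:
90520 = 6963×13 + 1
13 = 13×1 + 0
Back-substitute:
1 = 90520 − 6963·13
So 13·(-6963) ≡ 1 (mod 90520), hence d ≡ -6963 ≡ 83557 (mod 90520).

83557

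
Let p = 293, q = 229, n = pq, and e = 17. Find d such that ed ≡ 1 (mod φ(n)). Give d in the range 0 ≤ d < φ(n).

φ(n) = (p−1)(q−1) = 292·228 = 66576.
Need d with 17·d ≡ 1 (mod 66576). Apply the extended Euclidean algorithm:
66576 = 3916·17 + 4
17 = 4·4 + 1
4 = 4·1 + 0
Back-substitute:
1 = 17 − 4·4
1 = −4·66576 + 15665·17
So 17·15665 ≡ 1 (mod 66576), hence d = 15665.

15665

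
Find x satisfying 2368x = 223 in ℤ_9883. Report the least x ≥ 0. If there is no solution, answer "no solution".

5288

First find gcd(2368, 9883):
9883 = 4×2368 + 411
2368 = 5×411 + 313
411 = 1×313 + 98
313 = 3×98 + 19
98 = 5×19 + 3
19 = 6×3 + 1
3 = 3×1 + 0
gcd = 1, so a unique solution mod 9883 exists.
Back-substitute for the Bézout coefficients:
1 = 19 − 6·3
1 = −6·98 + 31·19
1 = 31·313 − 99·98
1 = −99·411 + 130·313
1 = 130·2368 − 749·411
1 = −749·9883 + 3126·2368
So 2368·(3126) ≡ 1 (mod 9883), giving 2368⁻¹ ≡ 3126.
x ≡ 2368⁻¹·223 ≡ 3126·223 ≡ 5288 (mod 9883).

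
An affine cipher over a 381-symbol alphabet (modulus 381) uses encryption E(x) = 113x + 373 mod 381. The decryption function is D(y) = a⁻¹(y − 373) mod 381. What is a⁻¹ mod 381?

Extended Euclidean algorithm:
381 = 3·113 + 42
113 = 2·42 + 29
42 = 1·29 + 13
29 = 2·13 + 3
13 = 4·3 + 1
3 = 3·1 + 0
The gcd is 1. Working backward:
1 = 13 − 4·3
1 = −4·29 + 9·13
1 = 9·42 − 13·29
1 = −13·113 + 35·42
1 = 35·381 − 118·113
Hence 113⁻¹ ≡ -118 ≡ 263 (mod 381).

263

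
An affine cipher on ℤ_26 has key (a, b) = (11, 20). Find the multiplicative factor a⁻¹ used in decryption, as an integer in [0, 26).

Extended Euclidean algorithm:
26 = 2*11 + 4
11 = 2*4 + 3
4 = 1*3 + 1
3 = 3*1 + 0
gcd = 1, so the inverse exists. Back-substitute:
1 = 4 − 3
1 = −11 + 3·4
1 = 3·26 − 7·11
Hence 11⁻¹ ≡ -7 ≡ 19 (mod 26).

19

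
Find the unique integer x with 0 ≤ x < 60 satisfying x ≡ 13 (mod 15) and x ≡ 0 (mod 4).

28

Write x = 13 + 15·k. Then 15·k ≡ 0 − 13 ≡ 3 (mod 4).
Need 15⁻¹ mod 4. Extended Euclid on (4, 3):
4 = 1·3 + 1
3 = 3·1 + 0
Back-substitute:
1 = 4 − 3
15⁻¹ ≡ 3 (mod 4), so k ≡ 3·3 ≡ 1 (mod 4).
x = 13 + 15·1 = 28.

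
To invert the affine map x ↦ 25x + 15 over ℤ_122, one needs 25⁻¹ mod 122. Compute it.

gcd(122, 25) by repeated division:
122 = 4*25 + 22
25 = 1*22 + 3
22 = 7*3 + 1
3 = 3*1 + 0
gcd = 1, so the inverse exists. Back-substitute:
1 = 22 − 7·3
1 = −7·25 + 8·22
1 = 8·122 − 39·25
So 25·(-39) ≡ 1 (mod 122), and -39 ≡ 83 (mod 122).

83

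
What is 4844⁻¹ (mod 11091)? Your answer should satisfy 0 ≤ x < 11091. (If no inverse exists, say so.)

Apply the Euclidean algorithm to 11091 and 4844:
11091 = 2·4844 + 1403
4844 = 3·1403 + 635
1403 = 2·635 + 133
635 = 4·133 + 103
133 = 1·103 + 30
103 = 3·30 + 13
30 = 2·13 + 4
13 = 3·4 + 1
4 = 4·1 + 0
Since gcd(4844, 11091) = 1, back-substitute to write 1 as a combination:
1 = 13 − 3·4
1 = −3·30 + 7·13
1 = 7·103 − 24·30
1 = −24·133 + 31·103
1 = 31·635 − 148·133
1 = −148·1403 + 327·635
1 = 327·4844 − 1129·1403
1 = −1129·11091 + 2585·4844
So 4844·2585 ≡ 1 (mod 11091).

2585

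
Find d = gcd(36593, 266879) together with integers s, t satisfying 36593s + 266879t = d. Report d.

1

Apply Euclid's algorithm to 266879 and 36593:
266879 = 7*36593 + 10728
36593 = 3*10728 + 4409
10728 = 2*4409 + 1910
4409 = 2*1910 + 589
1910 = 3*589 + 143
589 = 4*143 + 17
143 = 8*17 + 7
17 = 2*7 + 3
7 = 2*3 + 1
3 = 3*1 + 0
gcd(36593, 266879) = 1.
Working backward:
1 = 7 − 2·3
1 = −2·17 + 5·7
1 = 5·143 − 42·17
1 = −42·589 + 173·143
1 = 173·1910 − 561·589
1 = −561·4409 + 1295·1910
1 = 1295·10728 − 3151·4409
1 = −3151·36593 + 10748·10728
1 = 10748·266879 − 78387·36593
So 1 = (10748)·266879 + (-78387)·36593.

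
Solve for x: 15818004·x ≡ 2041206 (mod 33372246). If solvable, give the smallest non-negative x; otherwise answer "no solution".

1487031

First find gcd(15818004, 33372246):
33372246 = 2·15818004 + 1736238
15818004 = 9·1736238 + 191862
1736238 = 9·191862 + 9480
191862 = 20·9480 + 2262
9480 = 4·2262 + 432
2262 = 5·432 + 102
432 = 4·102 + 24
102 = 4·24 + 6
24 = 4·6 + 0
gcd = 6 and 6 | 2041206, so solutions exist. Divide through by 6: 2636334x ≡ 340201 (mod 5562041).
Now find 2636334⁻¹ mod 5562041:
5562041 = 2×2636334 + 289373
2636334 = 9×289373 + 31977
289373 = 9×31977 + 1580
31977 = 20×1580 + 377
1580 = 4×377 + 72
377 = 5×72 + 17
72 = 4×17 + 4
17 = 4×4 + 1
4 = 4×1 + 0
Back-substitute:
1 = 17 − 4·4
1 = −4·72 + 17·17
1 = 17·377 − 89·72
1 = −89·1580 + 373·377
1 = 373·31977 − 7549·1580
1 = −7549·289373 + 68314·31977
1 = 68314·2636334 − 622375·289373
1 = −622375·5562041 + 1313064·2636334
So 2636334⁻¹ ≡ 1313064 (mod 5562041).
Then x ≡ 1313064·340201 ≡ 1487031 (mod 5562041); the smallest non-negative solution is x = 1487031.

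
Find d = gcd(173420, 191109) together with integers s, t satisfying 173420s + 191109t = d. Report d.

1

Apply Euclid's algorithm to 191109 and 173420:
191109 = 1·173420 + 17689
173420 = 9·17689 + 14219
17689 = 1·14219 + 3470
14219 = 4·3470 + 339
3470 = 10·339 + 80
339 = 4·80 + 19
80 = 4·19 + 4
19 = 4·4 + 3
4 = 1·3 + 1
3 = 3·1 + 0
gcd(173420, 191109) = 1.
Back-substituting:
1 = 4 − 3
1 = −19 + 5·4
1 = 5·80 − 21·19
1 = −21·339 + 89·80
1 = 89·3470 − 911·339
1 = −911·14219 + 3733·3470
1 = 3733·17689 − 4644·14219
1 = −4644·173420 + 45529·17689
1 = 45529·191109 − 50173·173420
So 1 = (45529)·191109 + (-50173)·173420.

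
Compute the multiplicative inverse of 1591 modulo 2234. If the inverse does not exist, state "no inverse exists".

1963

Extended Euclidean algorithm:
2234 = 1*1591 + 643
1591 = 2*643 + 305
643 = 2*305 + 33
305 = 9*33 + 8
33 = 4*8 + 1
8 = 8*1 + 0
The gcd is 1. Working backward:
1 = 33 − 4·8
1 = −4·305 + 37·33
1 = 37·643 − 78·305
1 = −78·1591 + 193·643
1 = 193·2234 − 271·1591
Thus 1591·(-271) ≡ 1 (mod 2234); reducing, -271 mod 2234 = 1963.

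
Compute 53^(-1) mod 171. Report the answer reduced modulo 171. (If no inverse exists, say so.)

Apply the Euclidean algorithm to 171 and 53:
171 = 3·53 + 12
53 = 4·12 + 5
12 = 2·5 + 2
5 = 2·2 + 1
2 = 2·1 + 0
gcd = 1, so the inverse exists. Back-substitute:
1 = 5 − 2·2
1 = −2·12 + 5·5
1 = 5·53 − 22·12
1 = −22·171 + 71·53
So 53·71 ≡ 1 (mod 171).

71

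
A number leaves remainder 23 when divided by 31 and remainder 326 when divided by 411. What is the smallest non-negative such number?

Write x = 23 + 31·k. Then 31·k ≡ 326 − 23 ≡ 303 (mod 411).
Need 31⁻¹ mod 411. Extended Euclid on (411, 31):
411 = 13*31 + 8
31 = 3*8 + 7
8 = 1*7 + 1
7 = 7*1 + 0
Back-substitute:
1 = 8 − 7
1 = −31 + 4·8
1 = 4·411 − 53·31
31⁻¹ ≡ 358 (mod 411), so k ≡ 358·303 ≡ 381 (mod 411).
x = 23 + 31·381 = 11834.

11834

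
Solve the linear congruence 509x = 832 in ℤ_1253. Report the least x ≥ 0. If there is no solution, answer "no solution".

942

First find gcd(509, 1253):
1253 = 2·509 + 235
509 = 2·235 + 39
235 = 6·39 + 1
39 = 39·1 + 0
gcd = 1, so a unique solution mod 1253 exists.
Back-substitute for the Bézout coefficients:
1 = 235 − 6·39
1 = −6·509 + 13·235
1 = 13·1253 − 32·509
So 509·(-32) ≡ 1 (mod 1253), giving 509⁻¹ ≡ 1221.
x ≡ 509⁻¹·832 ≡ 1221·832 ≡ 942 (mod 1253).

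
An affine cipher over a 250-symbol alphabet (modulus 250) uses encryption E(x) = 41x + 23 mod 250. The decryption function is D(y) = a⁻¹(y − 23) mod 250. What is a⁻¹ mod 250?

Extended Euclidean algorithm:
250 = 6·41 + 4
41 = 10·4 + 1
4 = 4·1 + 0
Since gcd(41, 250) = 1, back-substitute to write 1 as a combination:
1 = 41 − 10·4
1 = −10·250 + 61·41
So 41·61 ≡ 1 (mod 250).

61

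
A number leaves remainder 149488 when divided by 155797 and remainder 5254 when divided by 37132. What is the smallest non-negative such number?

5266399682

Write x = 149488 + 155797·k. Then 155797·k ≡ 5254 − 149488 ≡ 4294 (mod 37132).
Need 155797⁻¹ mod 37132. Extended Euclid on (37132, 7269):
37132 = 5·7269 + 787
7269 = 9·787 + 186
787 = 4·186 + 43
186 = 4·43 + 14
43 = 3·14 + 1
14 = 14·1 + 0
Back-substitute:
1 = 43 − 3·14
1 = −3·186 + 13·43
1 = 13·787 − 55·186
1 = −55·7269 + 508·787
1 = 508·37132 − 2595·7269
155797⁻¹ ≡ 34537 (mod 37132), so k ≡ 34537·4294 ≡ 33802 (mod 37132).
x = 149488 + 155797·33802 = 5266399682.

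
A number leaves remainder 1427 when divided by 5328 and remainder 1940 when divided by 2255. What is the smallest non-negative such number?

Write x = 1427 + 5328·k. Then 5328·k ≡ 1940 − 1427 ≡ 513 (mod 2255).
Need 5328⁻¹ mod 2255. Extended Euclid on (2255, 818):
2255 = 2×818 + 619
818 = 1×619 + 199
619 = 3×199 + 22
199 = 9×22 + 1
22 = 22×1 + 0
Back-substitute:
1 = 199 − 9·22
1 = −9·619 + 28·199
1 = 28·818 − 37·619
1 = −37·2255 + 102·818
5328⁻¹ ≡ 102 (mod 2255), so k ≡ 102·513 ≡ 461 (mod 2255).
x = 1427 + 5328·461 = 2457635.

2457635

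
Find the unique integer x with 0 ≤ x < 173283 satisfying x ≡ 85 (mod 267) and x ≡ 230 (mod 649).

Write x = 85 + 267·k. Then 267·k ≡ 230 − 85 ≡ 145 (mod 649).
Need 267⁻¹ mod 649. Extended Euclid on (649, 267):
649 = 2*267 + 115
267 = 2*115 + 37
115 = 3*37 + 4
37 = 9*4 + 1
4 = 4*1 + 0
Back-substitute:
1 = 37 − 9·4
1 = −9·115 + 28·37
1 = 28·267 − 65·115
1 = −65·649 + 158·267
267⁻¹ ≡ 158 (mod 649), so k ≡ 158·145 ≡ 195 (mod 649).
x = 85 + 267·195 = 52150.

52150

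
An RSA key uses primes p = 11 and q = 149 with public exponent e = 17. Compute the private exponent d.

φ(n) = (p−1)(q−1) = 10·148 = 1480.
Need d with 17·d ≡ 1 (mod 1480). Apply the extended Euclidean algorithm:
1480 = 87·17 + 1
17 = 17·1 + 0
Back-substitute:
1 = 1480 − 87·17
So 17·(-87) ≡ 1 (mod 1480), hence d ≡ -87 ≡ 1393 (mod 1480).

1393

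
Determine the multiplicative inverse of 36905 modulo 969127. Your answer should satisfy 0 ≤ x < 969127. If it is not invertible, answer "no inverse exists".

102598

Extended Euclidean algorithm:
969127 = 26·36905 + 9597
36905 = 3·9597 + 8114
9597 = 1·8114 + 1483
8114 = 5·1483 + 699
1483 = 2·699 + 85
699 = 8·85 + 19
85 = 4·19 + 9
19 = 2·9 + 1
9 = 9·1 + 0
gcd = 1, so the inverse exists. Back-substitute:
1 = 19 − 2·9
1 = −2·85 + 9·19
1 = 9·699 − 74·85
1 = −74·1483 + 157·699
1 = 157·8114 − 859·1483
1 = −859·9597 + 1016·8114
1 = 1016·36905 − 3907·9597
1 = −3907·969127 + 102598·36905
So 36905·102598 ≡ 1 (mod 969127).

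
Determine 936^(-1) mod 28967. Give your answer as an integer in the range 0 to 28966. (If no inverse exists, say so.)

Apply the Euclidean algorithm to 28967 and 936:
28967 = 30×936 + 887
936 = 1×887 + 49
887 = 18×49 + 5
49 = 9×5 + 4
5 = 1×4 + 1
4 = 4×1 + 0
gcd = 1, so the inverse exists. Back-substitute:
1 = 5 − 4
1 = −49 + 10·5
1 = 10·887 − 181·49
1 = −181·936 + 191·887
1 = 191·28967 − 5911·936
So 936·(-5911) ≡ 1 (mod 28967), and -5911 ≡ 23056 (mod 28967).

23056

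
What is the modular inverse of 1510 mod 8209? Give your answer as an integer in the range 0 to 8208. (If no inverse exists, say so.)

1582

gcd(8209, 1510) by repeated division:
8209 = 5·1510 + 659
1510 = 2·659 + 192
659 = 3·192 + 83
192 = 2·83 + 26
83 = 3·26 + 5
26 = 5·5 + 1
5 = 5·1 + 0
gcd = 1, so the inverse exists. Back-substitute:
1 = 26 − 5·5
1 = −5·83 + 16·26
1 = 16·192 − 37·83
1 = −37·659 + 127·192
1 = 127·1510 − 291·659
1 = −291·8209 + 1582·1510
So 1510·1582 ≡ 1 (mod 8209).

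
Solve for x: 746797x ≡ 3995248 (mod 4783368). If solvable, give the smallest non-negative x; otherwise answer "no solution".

410968

First find gcd(746797, 4783368):
4783368 = 6×746797 + 302586
746797 = 2×302586 + 141625
302586 = 2×141625 + 19336
141625 = 7×19336 + 6273
19336 = 3×6273 + 517
6273 = 12×517 + 69
517 = 7×69 + 34
69 = 2×34 + 1
34 = 34×1 + 0
gcd = 1, so a unique solution mod 4783368 exists.
Back-substitute for the Bézout coefficients:
1 = 69 − 2·34
1 = −2·517 + 15·69
1 = 15·6273 − 182·517
1 = −182·19336 + 561·6273
1 = 561·141625 − 4109·19336
1 = −4109·302586 + 8779·141625
1 = 8779·746797 − 21667·302586
1 = −21667·4783368 + 138781·746797
So 746797·(138781) ≡ 1 (mod 4783368), giving 746797⁻¹ ≡ 138781.
x ≡ 746797⁻¹·3995248 ≡ 138781·3995248 ≡ 410968 (mod 4783368).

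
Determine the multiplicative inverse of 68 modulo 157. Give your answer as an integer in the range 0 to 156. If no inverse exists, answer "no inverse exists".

127

Apply the Euclidean algorithm to 157 and 68:
157 = 2×68 + 21
68 = 3×21 + 5
21 = 4×5 + 1
5 = 5×1 + 0
gcd = 1, so the inverse exists. Back-substitute:
1 = 21 − 4·5
1 = −4·68 + 13·21
1 = 13·157 − 30·68
So 68·(-30) ≡ 1 (mod 157), and -30 ≡ 127 (mod 157).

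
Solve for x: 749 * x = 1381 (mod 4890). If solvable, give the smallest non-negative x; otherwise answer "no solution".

3449

First find gcd(749, 4890):
4890 = 6*749 + 396
749 = 1*396 + 353
396 = 1*353 + 43
353 = 8*43 + 9
43 = 4*9 + 7
9 = 1*7 + 2
7 = 3*2 + 1
2 = 2*1 + 0
gcd = 1, so a unique solution mod 4890 exists.
Back-substitute for the Bézout coefficients:
1 = 7 − 3·2
1 = −3·9 + 4·7
1 = 4·43 − 19·9
1 = −19·353 + 156·43
1 = 156·396 − 175·353
1 = −175·749 + 331·396
1 = 331·4890 − 2161·749
So 749·(-2161) ≡ 1 (mod 4890), giving 749⁻¹ ≡ 2729.
x ≡ 749⁻¹·1381 ≡ 2729·1381 ≡ 3449 (mod 4890).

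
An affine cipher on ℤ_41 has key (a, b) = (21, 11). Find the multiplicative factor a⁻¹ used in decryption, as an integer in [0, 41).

Extended Euclidean algorithm:
41 = 1×21 + 20
21 = 1×20 + 1
20 = 20×1 + 0
The gcd is 1. Working backward:
1 = 21 − 20
1 = −41 + 2·21
So 21·2 ≡ 1 (mod 41).

2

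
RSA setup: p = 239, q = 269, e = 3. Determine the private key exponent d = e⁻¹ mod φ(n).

φ(n) = (p−1)(q−1) = 238·268 = 63784.
Need d with 3·d ≡ 1 (mod 63784). Apply the extended Euclidean algorithm:
63784 = 21261*3 + 1
3 = 3*1 + 0
Back-substitute:
1 = 63784 − 21261·3
So 3·(-21261) ≡ 1 (mod 63784), hence d ≡ -21261 ≡ 42523 (mod 63784).

42523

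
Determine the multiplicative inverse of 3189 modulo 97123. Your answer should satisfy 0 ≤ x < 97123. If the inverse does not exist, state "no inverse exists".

22994

Apply the Euclidean algorithm to 97123 and 3189:
97123 = 30*3189 + 1453
3189 = 2*1453 + 283
1453 = 5*283 + 38
283 = 7*38 + 17
38 = 2*17 + 4
17 = 4*4 + 1
4 = 4*1 + 0
Since gcd(3189, 97123) = 1, back-substitute to write 1 as a combination:
1 = 17 − 4·4
1 = −4·38 + 9·17
1 = 9·283 − 67·38
1 = −67·1453 + 344·283
1 = 344·3189 − 755·1453
1 = −755·97123 + 22994·3189
So 3189·22994 ≡ 1 (mod 97123).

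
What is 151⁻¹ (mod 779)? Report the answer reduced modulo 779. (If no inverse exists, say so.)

Extended Euclidean algorithm:
779 = 5*151 + 24
151 = 6*24 + 7
24 = 3*7 + 3
7 = 2*3 + 1
3 = 3*1 + 0
gcd = 1, so the inverse exists. Back-substitute:
1 = 7 − 2·3
1 = −2·24 + 7·7
1 = 7·151 − 44·24
1 = −44·779 + 227·151
So 151·227 ≡ 1 (mod 779).

227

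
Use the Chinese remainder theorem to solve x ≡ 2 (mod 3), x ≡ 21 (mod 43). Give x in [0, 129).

107

Write x = 2 + 3·k. Then 3·k ≡ 21 − 2 ≡ 19 (mod 43).
Need 3⁻¹ mod 43. Extended Euclid on (43, 3):
43 = 14·3 + 1
3 = 3·1 + 0
Back-substitute:
1 = 43 − 14·3
3⁻¹ ≡ 29 (mod 43), so k ≡ 29·19 ≡ 35 (mod 43).
x = 2 + 3·35 = 107.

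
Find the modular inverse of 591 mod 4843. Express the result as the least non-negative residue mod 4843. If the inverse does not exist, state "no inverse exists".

Apply the Euclidean algorithm to 4843 and 591:
4843 = 8·591 + 115
591 = 5·115 + 16
115 = 7·16 + 3
16 = 5·3 + 1
3 = 3·1 + 0
Since gcd(591, 4843) = 1, back-substitute to write 1 as a combination:
1 = 16 − 5·3
1 = −5·115 + 36·16
1 = 36·591 − 185·115
1 = −185·4843 + 1516·591
So 591·1516 ≡ 1 (mod 4843).

1516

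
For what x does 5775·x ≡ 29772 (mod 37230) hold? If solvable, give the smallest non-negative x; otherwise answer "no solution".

gcd(5775, 37230):
37230 = 6·5775 + 2580
5775 = 2·2580 + 615
2580 = 4·615 + 120
615 = 5·120 + 15
120 = 8·15 + 0
gcd = 15, but 15 ∤ 29772, so the congruence has no solution.

no solution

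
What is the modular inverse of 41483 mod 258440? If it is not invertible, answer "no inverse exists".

Euclidean algorithm on 258440, 41483:
258440 = 6×41483 + 9542
41483 = 4×9542 + 3315
9542 = 2×3315 + 2912
3315 = 1×2912 + 403
2912 = 7×403 + 91
403 = 4×91 + 39
91 = 2×39 + 13
39 = 3×13 + 0
gcd(41483, 258440) = 13 ≠ 1, so 41483 has no multiplicative inverse modulo 258440.

no inverse exists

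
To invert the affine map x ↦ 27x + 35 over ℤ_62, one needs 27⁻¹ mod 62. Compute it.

23

Run Euclid on (62, 27):
62 = 2*27 + 8
27 = 3*8 + 3
8 = 2*3 + 2
3 = 1*2 + 1
2 = 2*1 + 0
The gcd is 1. Working backward:
1 = 3 − 2
1 = −8 + 3·3
1 = 3·27 − 10·8
1 = −10·62 + 23·27
So 27·23 ≡ 1 (mod 62).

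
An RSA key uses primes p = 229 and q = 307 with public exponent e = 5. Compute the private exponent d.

φ(n) = (p−1)(q−1) = 228·306 = 69768.
Need d with 5·d ≡ 1 (mod 69768). Apply the extended Euclidean algorithm:
69768 = 13953×5 + 3
5 = 1×3 + 2
3 = 1×2 + 1
2 = 2×1 + 0
Back-substitute:
1 = 3 − 2
1 = −5 + 2·3
1 = 2·69768 − 27907·5
So 5·(-27907) ≡ 1 (mod 69768), hence d ≡ -27907 ≡ 41861 (mod 69768).

41861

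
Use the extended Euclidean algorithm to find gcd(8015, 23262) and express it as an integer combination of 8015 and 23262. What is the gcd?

Repeated division:
23262 = 2×8015 + 7232
8015 = 1×7232 + 783
7232 = 9×783 + 185
783 = 4×185 + 43
185 = 4×43 + 13
43 = 3×13 + 4
13 = 3×4 + 1
4 = 4×1 + 0
gcd(8015, 23262) = 1.
Express as a combination:
1 = 13 − 3·4
1 = −3·43 + 10·13
1 = 10·185 − 43·43
1 = −43·783 + 182·185
1 = 182·7232 − 1681·783
1 = −1681·8015 + 1863·7232
1 = 1863·23262 − 5407·8015
So 1 = (1863)·23262 + (-5407)·8015.

1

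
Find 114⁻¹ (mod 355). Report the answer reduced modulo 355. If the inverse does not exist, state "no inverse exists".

Run Euclid on (355, 114):
355 = 3*114 + 13
114 = 8*13 + 10
13 = 1*10 + 3
10 = 3*3 + 1
3 = 3*1 + 0
gcd = 1, so the inverse exists. Back-substitute:
1 = 10 − 3·3
1 = −3·13 + 4·10
1 = 4·114 − 35·13
1 = −35·355 + 109·114
So 114·109 ≡ 1 (mod 355).

109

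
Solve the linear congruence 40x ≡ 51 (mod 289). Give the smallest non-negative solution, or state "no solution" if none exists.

153

First find gcd(40, 289):
289 = 7×40 + 9
40 = 4×9 + 4
9 = 2×4 + 1
4 = 4×1 + 0
gcd = 1, so a unique solution mod 289 exists.
Back-substitute for the Bézout coefficients:
1 = 9 − 2·4
1 = −2·40 + 9·9
1 = 9·289 − 65·40
So 40·(-65) ≡ 1 (mod 289), giving 40⁻¹ ≡ 224.
x ≡ 40⁻¹·51 ≡ 224·51 ≡ 153 (mod 289).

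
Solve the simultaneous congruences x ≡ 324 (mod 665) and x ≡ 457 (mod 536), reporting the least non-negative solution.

285609

Write x = 324 + 665·k. Then 665·k ≡ 457 − 324 ≡ 133 (mod 536).
Need 665⁻¹ mod 536. Extended Euclid on (536, 129):
536 = 4·129 + 20
129 = 6·20 + 9
20 = 2·9 + 2
9 = 4·2 + 1
2 = 2·1 + 0
Back-substitute:
1 = 9 − 4·2
1 = −4·20 + 9·9
1 = 9·129 − 58·20
1 = −58·536 + 241·129
665⁻¹ ≡ 241 (mod 536), so k ≡ 241·133 ≡ 429 (mod 536).
x = 324 + 665·429 = 285609.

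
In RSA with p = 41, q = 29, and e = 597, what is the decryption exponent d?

893

φ(n) = (p−1)(q−1) = 40·28 = 1120.
Need d with 597·d ≡ 1 (mod 1120). Apply the extended Euclidean algorithm:
1120 = 1×597 + 523
597 = 1×523 + 74
523 = 7×74 + 5
74 = 14×5 + 4
5 = 1×4 + 1
4 = 4×1 + 0
Back-substitute:
1 = 5 − 4
1 = −74 + 15·5
1 = 15·523 − 106·74
1 = −106·597 + 121·523
1 = 121·1120 − 227·597
So 597·(-227) ≡ 1 (mod 1120), hence d ≡ -227 ≡ 893 (mod 1120).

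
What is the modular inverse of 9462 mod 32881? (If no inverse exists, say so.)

13445

Apply the Euclidean algorithm to 32881 and 9462:
32881 = 3·9462 + 4495
9462 = 2·4495 + 472
4495 = 9·472 + 247
472 = 1·247 + 225
247 = 1·225 + 22
225 = 10·22 + 5
22 = 4·5 + 2
5 = 2·2 + 1
2 = 2·1 + 0
gcd = 1, so the inverse exists. Back-substitute:
1 = 5 − 2·2
1 = −2·22 + 9·5
1 = 9·225 − 92·22
1 = −92·247 + 101·225
1 = 101·472 − 193·247
1 = −193·4495 + 1838·472
1 = 1838·9462 − 3869·4495
1 = −3869·32881 + 13445·9462
So 9462·13445 ≡ 1 (mod 32881).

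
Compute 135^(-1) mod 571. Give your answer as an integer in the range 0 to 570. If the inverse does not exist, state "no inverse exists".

313

gcd(571, 135) by repeated division:
571 = 4*135 + 31
135 = 4*31 + 11
31 = 2*11 + 9
11 = 1*9 + 2
9 = 4*2 + 1
2 = 2*1 + 0
gcd = 1, so the inverse exists. Back-substitute:
1 = 9 − 4·2
1 = −4·11 + 5·9
1 = 5·31 − 14·11
1 = −14·135 + 61·31
1 = 61·571 − 258·135
So 135·(-258) ≡ 1 (mod 571), and -258 ≡ 313 (mod 571).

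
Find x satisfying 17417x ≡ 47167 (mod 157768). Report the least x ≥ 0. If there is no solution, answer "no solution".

113983

First find gcd(17417, 157768):
157768 = 9·17417 + 1015
17417 = 17·1015 + 162
1015 = 6·162 + 43
162 = 3·43 + 33
43 = 1·33 + 10
33 = 3·10 + 3
10 = 3·3 + 1
3 = 3·1 + 0
gcd = 1, so a unique solution mod 157768 exists.
Back-substitute for the Bézout coefficients:
1 = 10 − 3·3
1 = −3·33 + 10·10
1 = 10·43 − 13·33
1 = −13·162 + 49·43
1 = 49·1015 − 307·162
1 = −307·17417 + 5268·1015
1 = 5268·157768 − 47719·17417
So 17417·(-47719) ≡ 1 (mod 157768), giving 17417⁻¹ ≡ 110049.
x ≡ 17417⁻¹·47167 ≡ 110049·47167 ≡ 113983 (mod 157768).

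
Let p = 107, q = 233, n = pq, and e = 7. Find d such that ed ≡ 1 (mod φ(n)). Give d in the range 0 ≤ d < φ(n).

21079

φ(n) = (p−1)(q−1) = 106·232 = 24592.
Need d with 7·d ≡ 1 (mod 24592). Apply the extended Euclidean algorithm:
24592 = 3513×7 + 1
7 = 7×1 + 0
Back-substitute:
1 = 24592 − 3513·7
So 7·(-3513) ≡ 1 (mod 24592), hence d ≡ -3513 ≡ 21079 (mod 24592).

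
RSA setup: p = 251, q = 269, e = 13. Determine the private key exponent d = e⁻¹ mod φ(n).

36077

φ(n) = (p−1)(q−1) = 250·268 = 67000.
Need d with 13·d ≡ 1 (mod 67000). Apply the extended Euclidean algorithm:
67000 = 5153×13 + 11
13 = 1×11 + 2
11 = 5×2 + 1
2 = 2×1 + 0
Back-substitute:
1 = 11 − 5·2
1 = −5·13 + 6·11
1 = 6·67000 − 30923·13
So 13·(-30923) ≡ 1 (mod 67000), hence d ≡ -30923 ≡ 36077 (mod 67000).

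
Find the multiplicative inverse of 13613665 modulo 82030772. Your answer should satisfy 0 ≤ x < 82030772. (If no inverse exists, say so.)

Extended Euclidean algorithm:
82030772 = 6×13613665 + 348782
13613665 = 39×348782 + 11167
348782 = 31×11167 + 2605
11167 = 4×2605 + 747
2605 = 3×747 + 364
747 = 2×364 + 19
364 = 19×19 + 3
19 = 6×3 + 1
3 = 3×1 + 0
Since gcd(13613665, 82030772) = 1, back-substitute to write 1 as a combination:
1 = 19 − 6·3
1 = −6·364 + 115·19
1 = 115·747 − 236·364
1 = −236·2605 + 823·747
1 = 823·11167 − 3528·2605
1 = −3528·348782 + 110191·11167
1 = 110191·13613665 − 4300977·348782
1 = −4300977·82030772 + 25916053·13613665
So 13613665·25916053 ≡ 1 (mod 82030772).

25916053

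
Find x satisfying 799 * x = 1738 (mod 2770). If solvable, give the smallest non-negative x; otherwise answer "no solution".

1902

First find gcd(799, 2770):
2770 = 3×799 + 373
799 = 2×373 + 53
373 = 7×53 + 2
53 = 26×2 + 1
2 = 2×1 + 0
gcd = 1, so a unique solution mod 2770 exists.
Back-substitute for the Bézout coefficients:
1 = 53 − 26·2
1 = −26·373 + 183·53
1 = 183·799 − 392·373
1 = −392·2770 + 1359·799
So 799·(1359) ≡ 1 (mod 2770), giving 799⁻¹ ≡ 1359.
x ≡ 799⁻¹·1738 ≡ 1359·1738 ≡ 1902 (mod 2770).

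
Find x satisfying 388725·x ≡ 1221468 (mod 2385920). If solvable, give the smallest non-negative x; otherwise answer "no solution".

no solution

gcd(388725, 2385920):
2385920 = 6×388725 + 53570
388725 = 7×53570 + 13735
53570 = 3×13735 + 12365
13735 = 1×12365 + 1370
12365 = 9×1370 + 35
1370 = 39×35 + 5
35 = 7×5 + 0
gcd = 5, but 5 ∤ 1221468, so the congruence has no solution.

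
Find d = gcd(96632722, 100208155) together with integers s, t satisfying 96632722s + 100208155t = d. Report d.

Apply Euclid's algorithm to 100208155 and 96632722:
100208155 = 1·96632722 + 3575433
96632722 = 27·3575433 + 96031
3575433 = 37·96031 + 22286
96031 = 4·22286 + 6887
22286 = 3·6887 + 1625
6887 = 4·1625 + 387
1625 = 4·387 + 77
387 = 5·77 + 2
77 = 38·2 + 1
2 = 2·1 + 0
gcd(96632722, 100208155) = 1.
Working backward:
1 = 77 − 38·2
1 = −38·387 + 191·77
1 = 191·1625 − 802·387
1 = −802·6887 + 3399·1625
1 = 3399·22286 − 10999·6887
1 = −10999·96031 + 47395·22286
1 = 47395·3575433 − 1764614·96031
1 = −1764614·96632722 + 47691973·3575433
1 = 47691973·100208155 − 49456587·96632722
So 1 = (47691973)·100208155 + (-49456587)·96632722.

1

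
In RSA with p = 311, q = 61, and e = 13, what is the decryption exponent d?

φ(n) = (p−1)(q−1) = 310·60 = 18600.
Need d with 13·d ≡ 1 (mod 18600). Apply the extended Euclidean algorithm:
18600 = 1430*13 + 10
13 = 1*10 + 3
10 = 3*3 + 1
3 = 3*1 + 0
Back-substitute:
1 = 10 − 3·3
1 = −3·13 + 4·10
1 = 4·18600 − 5723·13
So 13·(-5723) ≡ 1 (mod 18600), hence d ≡ -5723 ≡ 12877 (mod 18600).

12877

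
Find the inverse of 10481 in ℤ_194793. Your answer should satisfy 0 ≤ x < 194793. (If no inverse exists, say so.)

173234

Apply the Euclidean algorithm to 194793 and 10481:
194793 = 18·10481 + 6135
10481 = 1·6135 + 4346
6135 = 1·4346 + 1789
4346 = 2·1789 + 768
1789 = 2·768 + 253
768 = 3·253 + 9
253 = 28·9 + 1
9 = 9·1 + 0
gcd = 1, so the inverse exists. Back-substitute:
1 = 253 − 28·9
1 = −28·768 + 85·253
1 = 85·1789 − 198·768
1 = −198·4346 + 481·1789
1 = 481·6135 − 679·4346
1 = −679·10481 + 1160·6135
1 = 1160·194793 − 21559·10481
Hence 10481⁻¹ ≡ -21559 ≡ 173234 (mod 194793).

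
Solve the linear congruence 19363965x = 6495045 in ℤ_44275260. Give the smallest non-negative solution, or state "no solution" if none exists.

First find gcd(19363965, 44275260):
44275260 = 2*19363965 + 5547330
19363965 = 3*5547330 + 2721975
5547330 = 2*2721975 + 103380
2721975 = 26*103380 + 34095
103380 = 3*34095 + 1095
34095 = 31*1095 + 150
1095 = 7*150 + 45
150 = 3*45 + 15
45 = 3*15 + 0
gcd = 15 and 15 | 6495045, so solutions exist. Divide through by 15: 1290931x ≡ 433003 (mod 2951684).
Now find 1290931⁻¹ mod 2951684:
2951684 = 2×1290931 + 369822
1290931 = 3×369822 + 181465
369822 = 2×181465 + 6892
181465 = 26×6892 + 2273
6892 = 3×2273 + 73
2273 = 31×73 + 10
73 = 7×10 + 3
10 = 3×3 + 1
3 = 3×1 + 0
Back-substitute:
1 = 10 − 3·3
1 = −3·73 + 22·10
1 = 22·2273 − 685·73
1 = −685·6892 + 2077·2273
1 = 2077·181465 − 54687·6892
1 = −54687·369822 + 111451·181465
1 = 111451·1290931 − 389040·369822
1 = −389040·2951684 + 889531·1290931
So 1290931⁻¹ ≡ 889531 (mod 2951684).
Then x ≡ 889531·433003 ≡ 1394749 (mod 2951684); the smallest non-negative solution is x = 1394749.

1394749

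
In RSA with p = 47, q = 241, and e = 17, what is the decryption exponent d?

φ(n) = (p−1)(q−1) = 46·240 = 11040.
Need d with 17·d ≡ 1 (mod 11040). Apply the extended Euclidean algorithm:
11040 = 649*17 + 7
17 = 2*7 + 3
7 = 2*3 + 1
3 = 3*1 + 0
Back-substitute:
1 = 7 − 2·3
1 = −2·17 + 5·7
1 = 5·11040 − 3247·17
So 17·(-3247) ≡ 1 (mod 11040), hence d ≡ -3247 ≡ 7793 (mod 11040).

7793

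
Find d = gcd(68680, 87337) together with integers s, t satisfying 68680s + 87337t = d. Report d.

1

Euclidean algorithm:
87337 = 1·68680 + 18657
68680 = 3·18657 + 12709
18657 = 1·12709 + 5948
12709 = 2·5948 + 813
5948 = 7·813 + 257
813 = 3·257 + 42
257 = 6·42 + 5
42 = 8·5 + 2
5 = 2·2 + 1
2 = 2·1 + 0
gcd(68680, 87337) = 1.
Back-substituting:
1 = 5 − 2·2
1 = −2·42 + 17·5
1 = 17·257 − 104·42
1 = −104·813 + 329·257
1 = 329·5948 − 2407·813
1 = −2407·12709 + 5143·5948
1 = 5143·18657 − 7550·12709
1 = −7550·68680 + 27793·18657
1 = 27793·87337 − 35343·68680
So 1 = (27793)·87337 + (-35343)·68680.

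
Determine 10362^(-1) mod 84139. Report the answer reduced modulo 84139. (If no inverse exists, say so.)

Euclidean algorithm on 84139, 10362:
84139 = 8·10362 + 1243
10362 = 8·1243 + 418
1243 = 2·418 + 407
418 = 1·407 + 11
407 = 37·11 + 0
gcd(10362, 84139) = 11 ≠ 1, so 10362 has no multiplicative inverse modulo 84139.

no inverse exists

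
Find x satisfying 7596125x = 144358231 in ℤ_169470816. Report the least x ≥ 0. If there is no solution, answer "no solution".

72977891

First find gcd(7596125, 169470816):
169470816 = 22*7596125 + 2356066
7596125 = 3*2356066 + 527927
2356066 = 4*527927 + 244358
527927 = 2*244358 + 39211
244358 = 6*39211 + 9092
39211 = 4*9092 + 2843
9092 = 3*2843 + 563
2843 = 5*563 + 28
563 = 20*28 + 3
28 = 9*3 + 1
3 = 3*1 + 0
gcd = 1, so a unique solution mod 169470816 exists.
Back-substitute for the Bézout coefficients:
1 = 28 − 9·3
1 = −9·563 + 181·28
1 = 181·2843 − 914·563
1 = −914·9092 + 2923·2843
1 = 2923·39211 − 12606·9092
1 = −12606·244358 + 78559·39211
1 = 78559·527927 − 169724·244358
1 = −169724·2356066 + 757455·527927
1 = 757455·7596125 − 2442089·2356066
1 = −2442089·169470816 + 54483413·7596125
So 7596125·(54483413) ≡ 1 (mod 169470816), giving 7596125⁻¹ ≡ 54483413.
x ≡ 7596125⁻¹·144358231 ≡ 54483413·144358231 ≡ 72977891 (mod 169470816).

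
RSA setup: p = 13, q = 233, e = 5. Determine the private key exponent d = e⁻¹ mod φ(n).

557

φ(n) = (p−1)(q−1) = 12·232 = 2784.
Need d with 5·d ≡ 1 (mod 2784). Apply the extended Euclidean algorithm:
2784 = 556·5 + 4
5 = 1·4 + 1
4 = 4·1 + 0
Back-substitute:
1 = 5 − 4
1 = −2784 + 557·5
So 5·557 ≡ 1 (mod 2784), hence d = 557.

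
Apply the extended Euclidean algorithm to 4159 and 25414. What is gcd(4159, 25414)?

1

Euclidean algorithm:
25414 = 6×4159 + 460
4159 = 9×460 + 19
460 = 24×19 + 4
19 = 4×4 + 3
4 = 1×3 + 1
3 = 3×1 + 0
gcd(4159, 25414) = 1.
Back-substituting:
1 = 4 − 3
1 = −19 + 5·4
1 = 5·460 − 121·19
1 = −121·4159 + 1094·460
1 = 1094·25414 − 6685·4159
So 1 = (1094)·25414 + (-6685)·4159.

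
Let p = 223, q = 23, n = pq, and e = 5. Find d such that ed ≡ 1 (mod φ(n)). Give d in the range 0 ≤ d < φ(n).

φ(n) = (p−1)(q−1) = 222·22 = 4884.
Need d with 5·d ≡ 1 (mod 4884). Apply the extended Euclidean algorithm:
4884 = 976×5 + 4
5 = 1×4 + 1
4 = 4×1 + 0
Back-substitute:
1 = 5 − 4
1 = −4884 + 977·5
So 5·977 ≡ 1 (mod 4884), hence d = 977.

977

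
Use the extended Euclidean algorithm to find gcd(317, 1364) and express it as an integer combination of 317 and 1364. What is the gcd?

Apply Euclid's algorithm to 1364 and 317:
1364 = 4*317 + 96
317 = 3*96 + 29
96 = 3*29 + 9
29 = 3*9 + 2
9 = 4*2 + 1
2 = 2*1 + 0
gcd(317, 1364) = 1.
Working backward:
1 = 9 − 4·2
1 = −4·29 + 13·9
1 = 13·96 − 43·29
1 = −43·317 + 142·96
1 = 142·1364 − 611·317
So 1 = (142)·1364 + (-611)·317.

1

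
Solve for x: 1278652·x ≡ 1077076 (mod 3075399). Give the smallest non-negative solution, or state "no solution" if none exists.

1297321

First find gcd(1278652, 3075399):
3075399 = 2×1278652 + 518095
1278652 = 2×518095 + 242462
518095 = 2×242462 + 33171
242462 = 7×33171 + 10265
33171 = 3×10265 + 2376
10265 = 4×2376 + 761
2376 = 3×761 + 93
761 = 8×93 + 17
93 = 5×17 + 8
17 = 2×8 + 1
8 = 8×1 + 0
gcd = 1, so a unique solution mod 3075399 exists.
Back-substitute for the Bézout coefficients:
1 = 17 − 2·8
1 = −2·93 + 11·17
1 = 11·761 − 90·93
1 = −90·2376 + 281·761
1 = 281·10265 − 1214·2376
1 = −1214·33171 + 3923·10265
1 = 3923·242462 − 28675·33171
1 = −28675·518095 + 61273·242462
1 = 61273·1278652 − 151221·518095
1 = −151221·3075399 + 363715·1278652
So 1278652·(363715) ≡ 1 (mod 3075399), giving 1278652⁻¹ ≡ 363715.
x ≡ 1278652⁻¹·1077076 ≡ 363715·1077076 ≡ 1297321 (mod 3075399).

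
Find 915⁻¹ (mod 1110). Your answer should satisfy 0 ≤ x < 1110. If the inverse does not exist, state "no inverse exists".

no inverse exists

Compute gcd(915, 1110):
1110 = 1*915 + 195
915 = 4*195 + 135
195 = 1*135 + 60
135 = 2*60 + 15
60 = 4*15 + 0
The gcd is 15, not 1, hence no inverse exists.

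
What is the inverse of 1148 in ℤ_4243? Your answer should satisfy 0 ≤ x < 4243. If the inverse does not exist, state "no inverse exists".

462

Apply the Euclidean algorithm to 4243 and 1148:
4243 = 3*1148 + 799
1148 = 1*799 + 349
799 = 2*349 + 101
349 = 3*101 + 46
101 = 2*46 + 9
46 = 5*9 + 1
9 = 9*1 + 0
Since gcd(1148, 4243) = 1, back-substitute to write 1 as a combination:
1 = 46 − 5·9
1 = −5·101 + 11·46
1 = 11·349 − 38·101
1 = −38·799 + 87·349
1 = 87·1148 − 125·799
1 = −125·4243 + 462·1148
So 1148·462 ≡ 1 (mod 4243).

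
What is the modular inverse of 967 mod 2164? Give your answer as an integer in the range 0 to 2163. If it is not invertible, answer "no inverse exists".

Run Euclid on (2164, 967):
2164 = 2·967 + 230
967 = 4·230 + 47
230 = 4·47 + 42
47 = 1·42 + 5
42 = 8·5 + 2
5 = 2·2 + 1
2 = 2·1 + 0
The gcd is 1. Working backward:
1 = 5 − 2·2
1 = −2·42 + 17·5
1 = 17·47 − 19·42
1 = −19·230 + 93·47
1 = 93·967 − 391·230
1 = −391·2164 + 875·967
So 967·875 ≡ 1 (mod 2164).

875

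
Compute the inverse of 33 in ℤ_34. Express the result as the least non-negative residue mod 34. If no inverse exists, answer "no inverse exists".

Apply the Euclidean algorithm to 34 and 33:
34 = 1×33 + 1
33 = 33×1 + 0
The gcd is 1. Working backward:
1 = 34 − 33
Hence 33⁻¹ ≡ -1 ≡ 33 (mod 34).

33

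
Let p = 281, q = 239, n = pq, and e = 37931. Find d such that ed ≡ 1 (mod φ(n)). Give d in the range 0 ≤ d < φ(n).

55331

φ(n) = (p−1)(q−1) = 280·238 = 66640.
Need d with 37931·d ≡ 1 (mod 66640). Apply the extended Euclidean algorithm:
66640 = 1×37931 + 28709
37931 = 1×28709 + 9222
28709 = 3×9222 + 1043
9222 = 8×1043 + 878
1043 = 1×878 + 165
878 = 5×165 + 53
165 = 3×53 + 6
53 = 8×6 + 5
6 = 1×5 + 1
5 = 5×1 + 0
Back-substitute:
1 = 6 − 5
1 = −53 + 9·6
1 = 9·165 − 28·53
1 = −28·878 + 149·165
1 = 149·1043 − 177·878
1 = −177·9222 + 1565·1043
1 = 1565·28709 − 4872·9222
1 = −4872·37931 + 6437·28709
1 = 6437·66640 − 11309·37931
So 37931·(-11309) ≡ 1 (mod 66640), hence d ≡ -11309 ≡ 55331 (mod 66640).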